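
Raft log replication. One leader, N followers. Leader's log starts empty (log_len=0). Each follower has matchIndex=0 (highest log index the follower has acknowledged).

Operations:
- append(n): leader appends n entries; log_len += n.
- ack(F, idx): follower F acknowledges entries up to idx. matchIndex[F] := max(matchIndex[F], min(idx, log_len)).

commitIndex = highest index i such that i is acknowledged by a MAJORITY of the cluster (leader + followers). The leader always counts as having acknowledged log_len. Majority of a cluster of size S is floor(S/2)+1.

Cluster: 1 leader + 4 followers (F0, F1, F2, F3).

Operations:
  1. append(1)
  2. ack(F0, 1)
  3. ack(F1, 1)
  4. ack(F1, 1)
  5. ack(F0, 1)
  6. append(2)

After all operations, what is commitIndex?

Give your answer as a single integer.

Answer: 1

Derivation:
Op 1: append 1 -> log_len=1
Op 2: F0 acks idx 1 -> match: F0=1 F1=0 F2=0 F3=0; commitIndex=0
Op 3: F1 acks idx 1 -> match: F0=1 F1=1 F2=0 F3=0; commitIndex=1
Op 4: F1 acks idx 1 -> match: F0=1 F1=1 F2=0 F3=0; commitIndex=1
Op 5: F0 acks idx 1 -> match: F0=1 F1=1 F2=0 F3=0; commitIndex=1
Op 6: append 2 -> log_len=3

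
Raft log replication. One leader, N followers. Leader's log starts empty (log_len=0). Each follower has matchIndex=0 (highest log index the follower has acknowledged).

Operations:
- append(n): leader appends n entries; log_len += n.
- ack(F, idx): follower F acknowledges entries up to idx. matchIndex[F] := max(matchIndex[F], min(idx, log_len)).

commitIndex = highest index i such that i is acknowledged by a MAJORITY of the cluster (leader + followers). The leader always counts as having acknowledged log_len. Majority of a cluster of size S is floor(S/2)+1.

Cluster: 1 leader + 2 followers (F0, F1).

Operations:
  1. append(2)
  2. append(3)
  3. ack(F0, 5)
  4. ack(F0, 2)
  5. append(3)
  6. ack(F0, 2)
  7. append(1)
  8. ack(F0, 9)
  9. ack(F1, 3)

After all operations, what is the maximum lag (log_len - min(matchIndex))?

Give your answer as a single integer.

Answer: 6

Derivation:
Op 1: append 2 -> log_len=2
Op 2: append 3 -> log_len=5
Op 3: F0 acks idx 5 -> match: F0=5 F1=0; commitIndex=5
Op 4: F0 acks idx 2 -> match: F0=5 F1=0; commitIndex=5
Op 5: append 3 -> log_len=8
Op 6: F0 acks idx 2 -> match: F0=5 F1=0; commitIndex=5
Op 7: append 1 -> log_len=9
Op 8: F0 acks idx 9 -> match: F0=9 F1=0; commitIndex=9
Op 9: F1 acks idx 3 -> match: F0=9 F1=3; commitIndex=9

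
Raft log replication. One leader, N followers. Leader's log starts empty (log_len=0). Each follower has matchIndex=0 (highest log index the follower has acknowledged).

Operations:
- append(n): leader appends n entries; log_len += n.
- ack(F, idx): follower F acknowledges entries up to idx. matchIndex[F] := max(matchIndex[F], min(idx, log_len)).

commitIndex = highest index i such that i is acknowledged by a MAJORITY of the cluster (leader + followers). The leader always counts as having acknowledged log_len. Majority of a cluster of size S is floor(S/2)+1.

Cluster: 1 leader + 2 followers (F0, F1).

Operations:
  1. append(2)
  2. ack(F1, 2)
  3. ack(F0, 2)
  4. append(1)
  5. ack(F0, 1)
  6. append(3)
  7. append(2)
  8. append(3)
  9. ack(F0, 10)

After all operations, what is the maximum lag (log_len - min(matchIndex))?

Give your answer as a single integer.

Answer: 9

Derivation:
Op 1: append 2 -> log_len=2
Op 2: F1 acks idx 2 -> match: F0=0 F1=2; commitIndex=2
Op 3: F0 acks idx 2 -> match: F0=2 F1=2; commitIndex=2
Op 4: append 1 -> log_len=3
Op 5: F0 acks idx 1 -> match: F0=2 F1=2; commitIndex=2
Op 6: append 3 -> log_len=6
Op 7: append 2 -> log_len=8
Op 8: append 3 -> log_len=11
Op 9: F0 acks idx 10 -> match: F0=10 F1=2; commitIndex=10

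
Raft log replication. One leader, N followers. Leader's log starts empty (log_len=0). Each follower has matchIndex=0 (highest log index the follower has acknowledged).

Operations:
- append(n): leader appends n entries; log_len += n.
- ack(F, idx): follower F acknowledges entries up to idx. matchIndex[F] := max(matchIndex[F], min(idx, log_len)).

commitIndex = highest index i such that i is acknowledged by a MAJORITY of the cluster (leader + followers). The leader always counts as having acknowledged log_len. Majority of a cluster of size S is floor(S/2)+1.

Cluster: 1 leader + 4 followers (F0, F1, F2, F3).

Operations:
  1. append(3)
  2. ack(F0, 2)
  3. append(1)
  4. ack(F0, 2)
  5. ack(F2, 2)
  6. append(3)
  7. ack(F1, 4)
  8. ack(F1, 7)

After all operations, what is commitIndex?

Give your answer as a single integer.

Op 1: append 3 -> log_len=3
Op 2: F0 acks idx 2 -> match: F0=2 F1=0 F2=0 F3=0; commitIndex=0
Op 3: append 1 -> log_len=4
Op 4: F0 acks idx 2 -> match: F0=2 F1=0 F2=0 F3=0; commitIndex=0
Op 5: F2 acks idx 2 -> match: F0=2 F1=0 F2=2 F3=0; commitIndex=2
Op 6: append 3 -> log_len=7
Op 7: F1 acks idx 4 -> match: F0=2 F1=4 F2=2 F3=0; commitIndex=2
Op 8: F1 acks idx 7 -> match: F0=2 F1=7 F2=2 F3=0; commitIndex=2

Answer: 2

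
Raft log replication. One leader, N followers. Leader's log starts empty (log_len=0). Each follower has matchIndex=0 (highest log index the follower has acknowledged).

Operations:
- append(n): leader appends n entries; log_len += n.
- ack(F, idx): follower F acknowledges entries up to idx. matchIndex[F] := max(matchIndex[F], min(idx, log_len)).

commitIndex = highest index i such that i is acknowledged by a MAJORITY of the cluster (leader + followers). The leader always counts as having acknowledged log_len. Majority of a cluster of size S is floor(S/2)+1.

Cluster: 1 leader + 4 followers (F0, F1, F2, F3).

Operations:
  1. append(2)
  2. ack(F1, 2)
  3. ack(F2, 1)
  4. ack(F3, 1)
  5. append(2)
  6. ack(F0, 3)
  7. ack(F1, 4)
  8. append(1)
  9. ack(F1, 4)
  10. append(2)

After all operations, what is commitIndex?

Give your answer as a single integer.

Op 1: append 2 -> log_len=2
Op 2: F1 acks idx 2 -> match: F0=0 F1=2 F2=0 F3=0; commitIndex=0
Op 3: F2 acks idx 1 -> match: F0=0 F1=2 F2=1 F3=0; commitIndex=1
Op 4: F3 acks idx 1 -> match: F0=0 F1=2 F2=1 F3=1; commitIndex=1
Op 5: append 2 -> log_len=4
Op 6: F0 acks idx 3 -> match: F0=3 F1=2 F2=1 F3=1; commitIndex=2
Op 7: F1 acks idx 4 -> match: F0=3 F1=4 F2=1 F3=1; commitIndex=3
Op 8: append 1 -> log_len=5
Op 9: F1 acks idx 4 -> match: F0=3 F1=4 F2=1 F3=1; commitIndex=3
Op 10: append 2 -> log_len=7

Answer: 3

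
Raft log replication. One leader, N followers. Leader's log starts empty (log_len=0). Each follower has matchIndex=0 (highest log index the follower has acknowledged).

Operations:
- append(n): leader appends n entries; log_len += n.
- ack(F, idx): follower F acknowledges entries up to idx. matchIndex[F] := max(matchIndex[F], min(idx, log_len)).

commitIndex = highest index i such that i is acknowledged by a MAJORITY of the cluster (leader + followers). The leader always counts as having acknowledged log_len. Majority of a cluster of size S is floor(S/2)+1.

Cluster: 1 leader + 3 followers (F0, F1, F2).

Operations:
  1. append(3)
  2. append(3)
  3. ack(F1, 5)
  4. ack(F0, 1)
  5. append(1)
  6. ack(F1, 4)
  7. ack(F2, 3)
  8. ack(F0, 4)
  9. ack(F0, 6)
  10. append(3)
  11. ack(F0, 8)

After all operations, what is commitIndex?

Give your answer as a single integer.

Answer: 5

Derivation:
Op 1: append 3 -> log_len=3
Op 2: append 3 -> log_len=6
Op 3: F1 acks idx 5 -> match: F0=0 F1=5 F2=0; commitIndex=0
Op 4: F0 acks idx 1 -> match: F0=1 F1=5 F2=0; commitIndex=1
Op 5: append 1 -> log_len=7
Op 6: F1 acks idx 4 -> match: F0=1 F1=5 F2=0; commitIndex=1
Op 7: F2 acks idx 3 -> match: F0=1 F1=5 F2=3; commitIndex=3
Op 8: F0 acks idx 4 -> match: F0=4 F1=5 F2=3; commitIndex=4
Op 9: F0 acks idx 6 -> match: F0=6 F1=5 F2=3; commitIndex=5
Op 10: append 3 -> log_len=10
Op 11: F0 acks idx 8 -> match: F0=8 F1=5 F2=3; commitIndex=5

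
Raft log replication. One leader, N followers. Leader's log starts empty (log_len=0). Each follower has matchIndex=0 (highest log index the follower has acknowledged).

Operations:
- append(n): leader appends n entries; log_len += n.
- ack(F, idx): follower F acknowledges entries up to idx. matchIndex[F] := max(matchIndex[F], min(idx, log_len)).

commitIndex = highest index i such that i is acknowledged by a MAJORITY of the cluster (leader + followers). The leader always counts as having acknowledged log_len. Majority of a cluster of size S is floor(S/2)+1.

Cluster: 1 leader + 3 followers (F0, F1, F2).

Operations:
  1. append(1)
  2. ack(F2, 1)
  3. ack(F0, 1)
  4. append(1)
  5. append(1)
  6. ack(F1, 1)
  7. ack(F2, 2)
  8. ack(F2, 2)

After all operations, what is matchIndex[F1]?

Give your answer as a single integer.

Op 1: append 1 -> log_len=1
Op 2: F2 acks idx 1 -> match: F0=0 F1=0 F2=1; commitIndex=0
Op 3: F0 acks idx 1 -> match: F0=1 F1=0 F2=1; commitIndex=1
Op 4: append 1 -> log_len=2
Op 5: append 1 -> log_len=3
Op 6: F1 acks idx 1 -> match: F0=1 F1=1 F2=1; commitIndex=1
Op 7: F2 acks idx 2 -> match: F0=1 F1=1 F2=2; commitIndex=1
Op 8: F2 acks idx 2 -> match: F0=1 F1=1 F2=2; commitIndex=1

Answer: 1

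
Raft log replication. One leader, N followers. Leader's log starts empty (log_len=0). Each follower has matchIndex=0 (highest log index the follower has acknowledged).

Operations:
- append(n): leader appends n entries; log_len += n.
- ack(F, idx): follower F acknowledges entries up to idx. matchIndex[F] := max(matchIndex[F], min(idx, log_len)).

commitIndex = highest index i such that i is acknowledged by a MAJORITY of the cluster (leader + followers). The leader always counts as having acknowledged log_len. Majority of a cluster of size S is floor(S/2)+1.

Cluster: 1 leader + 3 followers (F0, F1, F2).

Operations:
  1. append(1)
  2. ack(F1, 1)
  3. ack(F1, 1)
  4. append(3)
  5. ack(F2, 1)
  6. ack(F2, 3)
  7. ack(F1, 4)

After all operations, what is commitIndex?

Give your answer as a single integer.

Op 1: append 1 -> log_len=1
Op 2: F1 acks idx 1 -> match: F0=0 F1=1 F2=0; commitIndex=0
Op 3: F1 acks idx 1 -> match: F0=0 F1=1 F2=0; commitIndex=0
Op 4: append 3 -> log_len=4
Op 5: F2 acks idx 1 -> match: F0=0 F1=1 F2=1; commitIndex=1
Op 6: F2 acks idx 3 -> match: F0=0 F1=1 F2=3; commitIndex=1
Op 7: F1 acks idx 4 -> match: F0=0 F1=4 F2=3; commitIndex=3

Answer: 3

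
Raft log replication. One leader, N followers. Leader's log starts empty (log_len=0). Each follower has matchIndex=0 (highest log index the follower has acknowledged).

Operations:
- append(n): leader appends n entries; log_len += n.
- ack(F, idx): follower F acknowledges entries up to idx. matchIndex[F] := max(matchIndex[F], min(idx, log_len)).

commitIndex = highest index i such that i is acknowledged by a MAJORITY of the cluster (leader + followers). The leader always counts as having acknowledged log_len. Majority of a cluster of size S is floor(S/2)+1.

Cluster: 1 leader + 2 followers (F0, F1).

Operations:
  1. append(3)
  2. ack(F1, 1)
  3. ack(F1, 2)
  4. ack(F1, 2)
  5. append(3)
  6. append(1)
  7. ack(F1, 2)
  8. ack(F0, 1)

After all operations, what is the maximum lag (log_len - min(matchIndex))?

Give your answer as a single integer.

Op 1: append 3 -> log_len=3
Op 2: F1 acks idx 1 -> match: F0=0 F1=1; commitIndex=1
Op 3: F1 acks idx 2 -> match: F0=0 F1=2; commitIndex=2
Op 4: F1 acks idx 2 -> match: F0=0 F1=2; commitIndex=2
Op 5: append 3 -> log_len=6
Op 6: append 1 -> log_len=7
Op 7: F1 acks idx 2 -> match: F0=0 F1=2; commitIndex=2
Op 8: F0 acks idx 1 -> match: F0=1 F1=2; commitIndex=2

Answer: 6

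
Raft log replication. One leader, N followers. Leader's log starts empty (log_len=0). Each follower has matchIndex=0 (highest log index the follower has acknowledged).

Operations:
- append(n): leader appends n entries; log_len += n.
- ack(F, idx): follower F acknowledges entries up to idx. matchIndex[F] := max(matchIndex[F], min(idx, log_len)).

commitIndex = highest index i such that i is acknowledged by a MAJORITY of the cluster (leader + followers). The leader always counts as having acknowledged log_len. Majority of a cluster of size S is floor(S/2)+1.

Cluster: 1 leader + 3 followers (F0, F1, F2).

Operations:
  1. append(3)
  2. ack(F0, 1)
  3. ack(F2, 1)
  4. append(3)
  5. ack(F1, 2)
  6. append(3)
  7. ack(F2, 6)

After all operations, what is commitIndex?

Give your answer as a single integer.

Answer: 2

Derivation:
Op 1: append 3 -> log_len=3
Op 2: F0 acks idx 1 -> match: F0=1 F1=0 F2=0; commitIndex=0
Op 3: F2 acks idx 1 -> match: F0=1 F1=0 F2=1; commitIndex=1
Op 4: append 3 -> log_len=6
Op 5: F1 acks idx 2 -> match: F0=1 F1=2 F2=1; commitIndex=1
Op 6: append 3 -> log_len=9
Op 7: F2 acks idx 6 -> match: F0=1 F1=2 F2=6; commitIndex=2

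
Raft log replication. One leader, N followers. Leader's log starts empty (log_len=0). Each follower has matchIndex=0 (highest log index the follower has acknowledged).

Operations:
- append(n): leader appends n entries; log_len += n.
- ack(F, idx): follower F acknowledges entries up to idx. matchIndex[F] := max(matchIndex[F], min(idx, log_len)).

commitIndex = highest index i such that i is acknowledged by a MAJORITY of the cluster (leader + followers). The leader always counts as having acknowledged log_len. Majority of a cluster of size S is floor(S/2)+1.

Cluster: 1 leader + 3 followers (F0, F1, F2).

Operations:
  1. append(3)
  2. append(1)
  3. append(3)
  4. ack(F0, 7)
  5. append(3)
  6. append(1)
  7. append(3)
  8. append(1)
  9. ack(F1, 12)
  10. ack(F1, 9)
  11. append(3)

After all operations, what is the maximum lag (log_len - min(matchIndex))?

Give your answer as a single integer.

Op 1: append 3 -> log_len=3
Op 2: append 1 -> log_len=4
Op 3: append 3 -> log_len=7
Op 4: F0 acks idx 7 -> match: F0=7 F1=0 F2=0; commitIndex=0
Op 5: append 3 -> log_len=10
Op 6: append 1 -> log_len=11
Op 7: append 3 -> log_len=14
Op 8: append 1 -> log_len=15
Op 9: F1 acks idx 12 -> match: F0=7 F1=12 F2=0; commitIndex=7
Op 10: F1 acks idx 9 -> match: F0=7 F1=12 F2=0; commitIndex=7
Op 11: append 3 -> log_len=18

Answer: 18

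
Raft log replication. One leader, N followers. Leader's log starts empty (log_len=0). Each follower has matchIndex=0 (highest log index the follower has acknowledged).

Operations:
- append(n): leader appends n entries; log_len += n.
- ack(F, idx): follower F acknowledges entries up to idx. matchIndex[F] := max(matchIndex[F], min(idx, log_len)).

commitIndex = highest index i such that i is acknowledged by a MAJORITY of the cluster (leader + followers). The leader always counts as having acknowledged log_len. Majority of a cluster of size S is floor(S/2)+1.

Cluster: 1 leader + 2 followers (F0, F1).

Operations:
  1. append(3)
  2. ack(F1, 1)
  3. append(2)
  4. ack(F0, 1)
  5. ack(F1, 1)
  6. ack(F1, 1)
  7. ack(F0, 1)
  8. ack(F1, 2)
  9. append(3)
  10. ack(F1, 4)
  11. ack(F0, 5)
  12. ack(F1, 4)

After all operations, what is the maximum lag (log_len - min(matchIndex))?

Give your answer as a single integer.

Op 1: append 3 -> log_len=3
Op 2: F1 acks idx 1 -> match: F0=0 F1=1; commitIndex=1
Op 3: append 2 -> log_len=5
Op 4: F0 acks idx 1 -> match: F0=1 F1=1; commitIndex=1
Op 5: F1 acks idx 1 -> match: F0=1 F1=1; commitIndex=1
Op 6: F1 acks idx 1 -> match: F0=1 F1=1; commitIndex=1
Op 7: F0 acks idx 1 -> match: F0=1 F1=1; commitIndex=1
Op 8: F1 acks idx 2 -> match: F0=1 F1=2; commitIndex=2
Op 9: append 3 -> log_len=8
Op 10: F1 acks idx 4 -> match: F0=1 F1=4; commitIndex=4
Op 11: F0 acks idx 5 -> match: F0=5 F1=4; commitIndex=5
Op 12: F1 acks idx 4 -> match: F0=5 F1=4; commitIndex=5

Answer: 4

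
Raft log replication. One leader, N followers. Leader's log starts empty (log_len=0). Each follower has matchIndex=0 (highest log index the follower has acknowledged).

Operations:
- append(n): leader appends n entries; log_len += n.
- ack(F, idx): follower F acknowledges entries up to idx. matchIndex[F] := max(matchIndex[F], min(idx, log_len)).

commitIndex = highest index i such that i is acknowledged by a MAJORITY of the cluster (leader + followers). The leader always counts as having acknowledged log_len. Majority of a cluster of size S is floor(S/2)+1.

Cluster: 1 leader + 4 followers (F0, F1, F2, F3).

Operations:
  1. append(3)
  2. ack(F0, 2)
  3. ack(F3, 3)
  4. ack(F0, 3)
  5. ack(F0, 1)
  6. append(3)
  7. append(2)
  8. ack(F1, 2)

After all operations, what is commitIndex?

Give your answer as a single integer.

Answer: 3

Derivation:
Op 1: append 3 -> log_len=3
Op 2: F0 acks idx 2 -> match: F0=2 F1=0 F2=0 F3=0; commitIndex=0
Op 3: F3 acks idx 3 -> match: F0=2 F1=0 F2=0 F3=3; commitIndex=2
Op 4: F0 acks idx 3 -> match: F0=3 F1=0 F2=0 F3=3; commitIndex=3
Op 5: F0 acks idx 1 -> match: F0=3 F1=0 F2=0 F3=3; commitIndex=3
Op 6: append 3 -> log_len=6
Op 7: append 2 -> log_len=8
Op 8: F1 acks idx 2 -> match: F0=3 F1=2 F2=0 F3=3; commitIndex=3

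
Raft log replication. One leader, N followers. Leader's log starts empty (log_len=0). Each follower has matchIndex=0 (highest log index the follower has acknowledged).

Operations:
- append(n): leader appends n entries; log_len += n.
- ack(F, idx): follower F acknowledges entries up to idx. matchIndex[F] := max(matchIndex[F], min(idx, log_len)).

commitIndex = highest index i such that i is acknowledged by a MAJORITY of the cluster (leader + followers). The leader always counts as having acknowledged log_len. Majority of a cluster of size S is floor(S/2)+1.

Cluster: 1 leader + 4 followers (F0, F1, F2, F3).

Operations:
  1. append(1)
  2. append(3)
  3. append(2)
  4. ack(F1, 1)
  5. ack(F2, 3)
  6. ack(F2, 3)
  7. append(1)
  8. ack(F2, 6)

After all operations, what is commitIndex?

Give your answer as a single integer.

Answer: 1

Derivation:
Op 1: append 1 -> log_len=1
Op 2: append 3 -> log_len=4
Op 3: append 2 -> log_len=6
Op 4: F1 acks idx 1 -> match: F0=0 F1=1 F2=0 F3=0; commitIndex=0
Op 5: F2 acks idx 3 -> match: F0=0 F1=1 F2=3 F3=0; commitIndex=1
Op 6: F2 acks idx 3 -> match: F0=0 F1=1 F2=3 F3=0; commitIndex=1
Op 7: append 1 -> log_len=7
Op 8: F2 acks idx 6 -> match: F0=0 F1=1 F2=6 F3=0; commitIndex=1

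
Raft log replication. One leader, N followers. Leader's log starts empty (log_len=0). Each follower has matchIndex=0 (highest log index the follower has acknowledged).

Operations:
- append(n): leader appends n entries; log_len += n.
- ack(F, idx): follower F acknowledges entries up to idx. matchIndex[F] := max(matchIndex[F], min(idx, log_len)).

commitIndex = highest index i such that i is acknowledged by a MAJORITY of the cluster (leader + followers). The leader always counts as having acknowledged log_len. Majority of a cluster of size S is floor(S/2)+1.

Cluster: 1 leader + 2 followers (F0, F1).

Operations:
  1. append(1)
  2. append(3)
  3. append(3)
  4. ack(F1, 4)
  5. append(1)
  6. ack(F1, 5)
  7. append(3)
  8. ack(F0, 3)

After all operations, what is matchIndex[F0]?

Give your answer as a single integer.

Op 1: append 1 -> log_len=1
Op 2: append 3 -> log_len=4
Op 3: append 3 -> log_len=7
Op 4: F1 acks idx 4 -> match: F0=0 F1=4; commitIndex=4
Op 5: append 1 -> log_len=8
Op 6: F1 acks idx 5 -> match: F0=0 F1=5; commitIndex=5
Op 7: append 3 -> log_len=11
Op 8: F0 acks idx 3 -> match: F0=3 F1=5; commitIndex=5

Answer: 3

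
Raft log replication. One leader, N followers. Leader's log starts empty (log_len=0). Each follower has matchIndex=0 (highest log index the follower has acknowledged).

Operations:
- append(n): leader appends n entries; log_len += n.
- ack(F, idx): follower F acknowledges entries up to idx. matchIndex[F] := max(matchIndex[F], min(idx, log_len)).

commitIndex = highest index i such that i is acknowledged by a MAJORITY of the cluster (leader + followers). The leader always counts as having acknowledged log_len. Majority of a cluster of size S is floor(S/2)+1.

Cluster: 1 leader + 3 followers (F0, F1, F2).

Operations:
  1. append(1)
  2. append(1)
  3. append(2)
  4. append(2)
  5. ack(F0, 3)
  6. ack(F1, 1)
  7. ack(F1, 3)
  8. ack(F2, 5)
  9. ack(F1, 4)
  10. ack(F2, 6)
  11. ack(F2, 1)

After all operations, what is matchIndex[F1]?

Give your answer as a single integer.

Op 1: append 1 -> log_len=1
Op 2: append 1 -> log_len=2
Op 3: append 2 -> log_len=4
Op 4: append 2 -> log_len=6
Op 5: F0 acks idx 3 -> match: F0=3 F1=0 F2=0; commitIndex=0
Op 6: F1 acks idx 1 -> match: F0=3 F1=1 F2=0; commitIndex=1
Op 7: F1 acks idx 3 -> match: F0=3 F1=3 F2=0; commitIndex=3
Op 8: F2 acks idx 5 -> match: F0=3 F1=3 F2=5; commitIndex=3
Op 9: F1 acks idx 4 -> match: F0=3 F1=4 F2=5; commitIndex=4
Op 10: F2 acks idx 6 -> match: F0=3 F1=4 F2=6; commitIndex=4
Op 11: F2 acks idx 1 -> match: F0=3 F1=4 F2=6; commitIndex=4

Answer: 4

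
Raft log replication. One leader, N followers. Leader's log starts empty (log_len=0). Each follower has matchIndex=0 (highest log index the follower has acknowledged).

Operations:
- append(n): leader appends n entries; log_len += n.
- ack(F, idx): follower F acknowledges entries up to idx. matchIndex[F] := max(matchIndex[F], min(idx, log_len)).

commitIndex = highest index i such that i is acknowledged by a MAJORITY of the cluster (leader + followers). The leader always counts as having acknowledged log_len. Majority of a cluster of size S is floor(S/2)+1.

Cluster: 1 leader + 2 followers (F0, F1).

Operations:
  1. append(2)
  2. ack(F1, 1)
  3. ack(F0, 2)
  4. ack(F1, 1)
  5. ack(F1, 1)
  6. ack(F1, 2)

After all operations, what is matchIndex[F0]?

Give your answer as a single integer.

Answer: 2

Derivation:
Op 1: append 2 -> log_len=2
Op 2: F1 acks idx 1 -> match: F0=0 F1=1; commitIndex=1
Op 3: F0 acks idx 2 -> match: F0=2 F1=1; commitIndex=2
Op 4: F1 acks idx 1 -> match: F0=2 F1=1; commitIndex=2
Op 5: F1 acks idx 1 -> match: F0=2 F1=1; commitIndex=2
Op 6: F1 acks idx 2 -> match: F0=2 F1=2; commitIndex=2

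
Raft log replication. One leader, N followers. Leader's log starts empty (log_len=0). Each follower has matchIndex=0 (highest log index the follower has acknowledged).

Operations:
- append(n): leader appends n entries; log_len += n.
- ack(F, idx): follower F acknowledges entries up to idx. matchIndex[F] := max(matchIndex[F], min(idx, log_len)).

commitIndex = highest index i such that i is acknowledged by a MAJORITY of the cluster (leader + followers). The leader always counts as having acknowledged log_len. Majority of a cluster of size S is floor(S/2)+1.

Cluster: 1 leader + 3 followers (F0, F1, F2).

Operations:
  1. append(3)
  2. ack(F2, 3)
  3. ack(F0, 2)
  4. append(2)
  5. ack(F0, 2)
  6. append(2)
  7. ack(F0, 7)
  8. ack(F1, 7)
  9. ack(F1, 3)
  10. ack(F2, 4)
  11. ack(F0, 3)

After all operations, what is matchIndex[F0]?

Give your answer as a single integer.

Answer: 7

Derivation:
Op 1: append 3 -> log_len=3
Op 2: F2 acks idx 3 -> match: F0=0 F1=0 F2=3; commitIndex=0
Op 3: F0 acks idx 2 -> match: F0=2 F1=0 F2=3; commitIndex=2
Op 4: append 2 -> log_len=5
Op 5: F0 acks idx 2 -> match: F0=2 F1=0 F2=3; commitIndex=2
Op 6: append 2 -> log_len=7
Op 7: F0 acks idx 7 -> match: F0=7 F1=0 F2=3; commitIndex=3
Op 8: F1 acks idx 7 -> match: F0=7 F1=7 F2=3; commitIndex=7
Op 9: F1 acks idx 3 -> match: F0=7 F1=7 F2=3; commitIndex=7
Op 10: F2 acks idx 4 -> match: F0=7 F1=7 F2=4; commitIndex=7
Op 11: F0 acks idx 3 -> match: F0=7 F1=7 F2=4; commitIndex=7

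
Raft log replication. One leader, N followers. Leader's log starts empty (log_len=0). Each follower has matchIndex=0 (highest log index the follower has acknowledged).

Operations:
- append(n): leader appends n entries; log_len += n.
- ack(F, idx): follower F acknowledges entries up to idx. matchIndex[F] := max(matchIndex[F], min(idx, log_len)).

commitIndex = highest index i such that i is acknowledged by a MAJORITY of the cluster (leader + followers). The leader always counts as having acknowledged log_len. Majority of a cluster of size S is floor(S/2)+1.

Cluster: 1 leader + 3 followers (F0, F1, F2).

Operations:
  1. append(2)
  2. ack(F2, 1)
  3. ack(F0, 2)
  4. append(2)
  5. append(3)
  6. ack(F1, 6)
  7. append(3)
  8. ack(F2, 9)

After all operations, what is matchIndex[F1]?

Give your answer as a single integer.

Op 1: append 2 -> log_len=2
Op 2: F2 acks idx 1 -> match: F0=0 F1=0 F2=1; commitIndex=0
Op 3: F0 acks idx 2 -> match: F0=2 F1=0 F2=1; commitIndex=1
Op 4: append 2 -> log_len=4
Op 5: append 3 -> log_len=7
Op 6: F1 acks idx 6 -> match: F0=2 F1=6 F2=1; commitIndex=2
Op 7: append 3 -> log_len=10
Op 8: F2 acks idx 9 -> match: F0=2 F1=6 F2=9; commitIndex=6

Answer: 6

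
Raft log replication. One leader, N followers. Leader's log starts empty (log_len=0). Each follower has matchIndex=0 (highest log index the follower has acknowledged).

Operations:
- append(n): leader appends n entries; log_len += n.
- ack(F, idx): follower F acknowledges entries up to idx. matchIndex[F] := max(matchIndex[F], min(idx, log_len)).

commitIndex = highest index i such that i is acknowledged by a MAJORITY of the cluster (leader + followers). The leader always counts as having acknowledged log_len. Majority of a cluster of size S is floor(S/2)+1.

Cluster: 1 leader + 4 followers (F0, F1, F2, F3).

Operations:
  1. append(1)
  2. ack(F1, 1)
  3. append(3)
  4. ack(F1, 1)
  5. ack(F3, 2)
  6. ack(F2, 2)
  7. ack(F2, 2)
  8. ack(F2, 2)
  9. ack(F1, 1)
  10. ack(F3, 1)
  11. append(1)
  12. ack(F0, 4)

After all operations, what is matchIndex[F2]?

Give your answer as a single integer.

Answer: 2

Derivation:
Op 1: append 1 -> log_len=1
Op 2: F1 acks idx 1 -> match: F0=0 F1=1 F2=0 F3=0; commitIndex=0
Op 3: append 3 -> log_len=4
Op 4: F1 acks idx 1 -> match: F0=0 F1=1 F2=0 F3=0; commitIndex=0
Op 5: F3 acks idx 2 -> match: F0=0 F1=1 F2=0 F3=2; commitIndex=1
Op 6: F2 acks idx 2 -> match: F0=0 F1=1 F2=2 F3=2; commitIndex=2
Op 7: F2 acks idx 2 -> match: F0=0 F1=1 F2=2 F3=2; commitIndex=2
Op 8: F2 acks idx 2 -> match: F0=0 F1=1 F2=2 F3=2; commitIndex=2
Op 9: F1 acks idx 1 -> match: F0=0 F1=1 F2=2 F3=2; commitIndex=2
Op 10: F3 acks idx 1 -> match: F0=0 F1=1 F2=2 F3=2; commitIndex=2
Op 11: append 1 -> log_len=5
Op 12: F0 acks idx 4 -> match: F0=4 F1=1 F2=2 F3=2; commitIndex=2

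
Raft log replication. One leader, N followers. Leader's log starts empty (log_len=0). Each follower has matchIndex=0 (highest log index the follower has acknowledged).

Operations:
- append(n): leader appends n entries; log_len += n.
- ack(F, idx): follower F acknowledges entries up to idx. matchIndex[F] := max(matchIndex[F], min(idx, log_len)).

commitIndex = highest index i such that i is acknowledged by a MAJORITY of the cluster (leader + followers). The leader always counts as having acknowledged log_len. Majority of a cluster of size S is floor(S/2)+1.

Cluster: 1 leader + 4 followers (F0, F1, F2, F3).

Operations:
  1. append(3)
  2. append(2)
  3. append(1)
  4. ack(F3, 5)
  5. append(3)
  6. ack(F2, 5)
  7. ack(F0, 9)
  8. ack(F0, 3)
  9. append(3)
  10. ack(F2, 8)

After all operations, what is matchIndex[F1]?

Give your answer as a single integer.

Op 1: append 3 -> log_len=3
Op 2: append 2 -> log_len=5
Op 3: append 1 -> log_len=6
Op 4: F3 acks idx 5 -> match: F0=0 F1=0 F2=0 F3=5; commitIndex=0
Op 5: append 3 -> log_len=9
Op 6: F2 acks idx 5 -> match: F0=0 F1=0 F2=5 F3=5; commitIndex=5
Op 7: F0 acks idx 9 -> match: F0=9 F1=0 F2=5 F3=5; commitIndex=5
Op 8: F0 acks idx 3 -> match: F0=9 F1=0 F2=5 F3=5; commitIndex=5
Op 9: append 3 -> log_len=12
Op 10: F2 acks idx 8 -> match: F0=9 F1=0 F2=8 F3=5; commitIndex=8

Answer: 0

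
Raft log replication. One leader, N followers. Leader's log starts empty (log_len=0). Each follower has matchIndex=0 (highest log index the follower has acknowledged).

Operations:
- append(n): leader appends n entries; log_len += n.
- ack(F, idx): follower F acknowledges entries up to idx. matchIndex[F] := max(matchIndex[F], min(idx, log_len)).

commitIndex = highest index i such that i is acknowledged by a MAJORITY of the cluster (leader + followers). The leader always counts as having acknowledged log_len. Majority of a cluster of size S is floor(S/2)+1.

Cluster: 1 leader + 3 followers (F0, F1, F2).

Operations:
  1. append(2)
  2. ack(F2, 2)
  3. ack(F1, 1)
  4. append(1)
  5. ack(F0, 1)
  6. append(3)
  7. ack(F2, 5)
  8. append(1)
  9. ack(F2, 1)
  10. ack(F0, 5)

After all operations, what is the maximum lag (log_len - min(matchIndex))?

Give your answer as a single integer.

Op 1: append 2 -> log_len=2
Op 2: F2 acks idx 2 -> match: F0=0 F1=0 F2=2; commitIndex=0
Op 3: F1 acks idx 1 -> match: F0=0 F1=1 F2=2; commitIndex=1
Op 4: append 1 -> log_len=3
Op 5: F0 acks idx 1 -> match: F0=1 F1=1 F2=2; commitIndex=1
Op 6: append 3 -> log_len=6
Op 7: F2 acks idx 5 -> match: F0=1 F1=1 F2=5; commitIndex=1
Op 8: append 1 -> log_len=7
Op 9: F2 acks idx 1 -> match: F0=1 F1=1 F2=5; commitIndex=1
Op 10: F0 acks idx 5 -> match: F0=5 F1=1 F2=5; commitIndex=5

Answer: 6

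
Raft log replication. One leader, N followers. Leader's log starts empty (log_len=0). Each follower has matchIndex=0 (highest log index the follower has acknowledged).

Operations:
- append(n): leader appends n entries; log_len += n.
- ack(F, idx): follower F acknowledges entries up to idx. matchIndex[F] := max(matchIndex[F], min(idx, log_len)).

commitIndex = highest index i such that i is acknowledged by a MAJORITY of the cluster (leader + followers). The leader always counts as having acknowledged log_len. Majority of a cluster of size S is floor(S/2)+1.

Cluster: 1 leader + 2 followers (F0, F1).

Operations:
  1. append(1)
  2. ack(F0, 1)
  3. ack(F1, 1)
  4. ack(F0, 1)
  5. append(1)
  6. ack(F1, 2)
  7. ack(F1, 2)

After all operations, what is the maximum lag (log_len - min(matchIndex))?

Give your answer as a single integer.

Op 1: append 1 -> log_len=1
Op 2: F0 acks idx 1 -> match: F0=1 F1=0; commitIndex=1
Op 3: F1 acks idx 1 -> match: F0=1 F1=1; commitIndex=1
Op 4: F0 acks idx 1 -> match: F0=1 F1=1; commitIndex=1
Op 5: append 1 -> log_len=2
Op 6: F1 acks idx 2 -> match: F0=1 F1=2; commitIndex=2
Op 7: F1 acks idx 2 -> match: F0=1 F1=2; commitIndex=2

Answer: 1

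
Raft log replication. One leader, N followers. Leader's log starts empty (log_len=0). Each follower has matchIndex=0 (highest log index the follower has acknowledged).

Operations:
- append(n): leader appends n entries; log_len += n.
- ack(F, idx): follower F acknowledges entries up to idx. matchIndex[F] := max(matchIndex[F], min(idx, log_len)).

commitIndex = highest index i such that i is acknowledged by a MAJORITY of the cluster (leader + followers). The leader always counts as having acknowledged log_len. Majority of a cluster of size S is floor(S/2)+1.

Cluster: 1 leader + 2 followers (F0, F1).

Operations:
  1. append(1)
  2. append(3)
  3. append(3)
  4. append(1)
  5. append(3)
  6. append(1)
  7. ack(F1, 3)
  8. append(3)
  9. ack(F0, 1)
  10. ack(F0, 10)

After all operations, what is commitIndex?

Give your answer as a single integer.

Op 1: append 1 -> log_len=1
Op 2: append 3 -> log_len=4
Op 3: append 3 -> log_len=7
Op 4: append 1 -> log_len=8
Op 5: append 3 -> log_len=11
Op 6: append 1 -> log_len=12
Op 7: F1 acks idx 3 -> match: F0=0 F1=3; commitIndex=3
Op 8: append 3 -> log_len=15
Op 9: F0 acks idx 1 -> match: F0=1 F1=3; commitIndex=3
Op 10: F0 acks idx 10 -> match: F0=10 F1=3; commitIndex=10

Answer: 10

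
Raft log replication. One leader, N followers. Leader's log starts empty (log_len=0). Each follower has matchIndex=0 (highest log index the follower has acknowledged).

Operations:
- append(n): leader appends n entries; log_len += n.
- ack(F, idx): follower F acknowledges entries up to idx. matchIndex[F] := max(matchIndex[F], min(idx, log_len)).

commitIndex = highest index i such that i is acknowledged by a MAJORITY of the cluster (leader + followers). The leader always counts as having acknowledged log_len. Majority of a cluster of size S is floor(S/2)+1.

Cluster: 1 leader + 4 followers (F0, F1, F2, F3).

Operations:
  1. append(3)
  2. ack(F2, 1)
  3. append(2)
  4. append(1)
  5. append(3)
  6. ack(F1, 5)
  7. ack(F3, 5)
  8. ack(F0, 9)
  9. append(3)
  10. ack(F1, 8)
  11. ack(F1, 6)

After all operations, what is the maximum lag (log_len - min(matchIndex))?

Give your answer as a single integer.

Op 1: append 3 -> log_len=3
Op 2: F2 acks idx 1 -> match: F0=0 F1=0 F2=1 F3=0; commitIndex=0
Op 3: append 2 -> log_len=5
Op 4: append 1 -> log_len=6
Op 5: append 3 -> log_len=9
Op 6: F1 acks idx 5 -> match: F0=0 F1=5 F2=1 F3=0; commitIndex=1
Op 7: F3 acks idx 5 -> match: F0=0 F1=5 F2=1 F3=5; commitIndex=5
Op 8: F0 acks idx 9 -> match: F0=9 F1=5 F2=1 F3=5; commitIndex=5
Op 9: append 3 -> log_len=12
Op 10: F1 acks idx 8 -> match: F0=9 F1=8 F2=1 F3=5; commitIndex=8
Op 11: F1 acks idx 6 -> match: F0=9 F1=8 F2=1 F3=5; commitIndex=8

Answer: 11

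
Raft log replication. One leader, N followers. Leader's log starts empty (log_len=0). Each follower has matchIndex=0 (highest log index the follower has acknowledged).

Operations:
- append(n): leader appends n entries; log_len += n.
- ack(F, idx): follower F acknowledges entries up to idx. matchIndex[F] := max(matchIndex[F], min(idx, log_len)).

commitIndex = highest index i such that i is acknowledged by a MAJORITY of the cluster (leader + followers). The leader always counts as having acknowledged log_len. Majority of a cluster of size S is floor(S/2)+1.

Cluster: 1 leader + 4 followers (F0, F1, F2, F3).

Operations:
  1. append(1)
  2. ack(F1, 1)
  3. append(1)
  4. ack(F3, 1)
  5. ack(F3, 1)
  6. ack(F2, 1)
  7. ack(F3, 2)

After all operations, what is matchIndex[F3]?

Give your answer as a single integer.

Op 1: append 1 -> log_len=1
Op 2: F1 acks idx 1 -> match: F0=0 F1=1 F2=0 F3=0; commitIndex=0
Op 3: append 1 -> log_len=2
Op 4: F3 acks idx 1 -> match: F0=0 F1=1 F2=0 F3=1; commitIndex=1
Op 5: F3 acks idx 1 -> match: F0=0 F1=1 F2=0 F3=1; commitIndex=1
Op 6: F2 acks idx 1 -> match: F0=0 F1=1 F2=1 F3=1; commitIndex=1
Op 7: F3 acks idx 2 -> match: F0=0 F1=1 F2=1 F3=2; commitIndex=1

Answer: 2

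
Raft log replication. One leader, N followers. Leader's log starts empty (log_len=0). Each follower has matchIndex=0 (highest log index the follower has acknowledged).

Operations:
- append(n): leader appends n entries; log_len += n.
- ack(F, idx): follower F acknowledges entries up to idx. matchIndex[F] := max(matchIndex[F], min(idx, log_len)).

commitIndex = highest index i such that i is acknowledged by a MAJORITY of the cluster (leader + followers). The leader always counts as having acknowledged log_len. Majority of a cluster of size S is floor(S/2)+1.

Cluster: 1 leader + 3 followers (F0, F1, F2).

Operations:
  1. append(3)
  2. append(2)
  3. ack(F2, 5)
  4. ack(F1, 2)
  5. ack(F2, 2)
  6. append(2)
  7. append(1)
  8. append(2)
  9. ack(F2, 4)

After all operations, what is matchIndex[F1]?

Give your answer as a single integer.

Op 1: append 3 -> log_len=3
Op 2: append 2 -> log_len=5
Op 3: F2 acks idx 5 -> match: F0=0 F1=0 F2=5; commitIndex=0
Op 4: F1 acks idx 2 -> match: F0=0 F1=2 F2=5; commitIndex=2
Op 5: F2 acks idx 2 -> match: F0=0 F1=2 F2=5; commitIndex=2
Op 6: append 2 -> log_len=7
Op 7: append 1 -> log_len=8
Op 8: append 2 -> log_len=10
Op 9: F2 acks idx 4 -> match: F0=0 F1=2 F2=5; commitIndex=2

Answer: 2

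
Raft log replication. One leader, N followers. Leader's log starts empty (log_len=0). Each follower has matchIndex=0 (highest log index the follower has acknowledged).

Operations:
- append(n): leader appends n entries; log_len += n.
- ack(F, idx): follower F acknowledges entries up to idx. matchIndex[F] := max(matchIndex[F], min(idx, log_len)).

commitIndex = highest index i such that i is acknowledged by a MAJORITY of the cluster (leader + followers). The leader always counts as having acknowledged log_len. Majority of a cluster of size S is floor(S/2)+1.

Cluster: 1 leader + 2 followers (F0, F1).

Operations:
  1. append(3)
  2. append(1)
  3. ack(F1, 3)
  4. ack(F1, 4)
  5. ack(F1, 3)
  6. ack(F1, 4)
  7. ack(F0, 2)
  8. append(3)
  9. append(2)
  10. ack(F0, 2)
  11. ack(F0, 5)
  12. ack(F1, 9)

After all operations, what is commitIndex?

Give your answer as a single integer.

Answer: 9

Derivation:
Op 1: append 3 -> log_len=3
Op 2: append 1 -> log_len=4
Op 3: F1 acks idx 3 -> match: F0=0 F1=3; commitIndex=3
Op 4: F1 acks idx 4 -> match: F0=0 F1=4; commitIndex=4
Op 5: F1 acks idx 3 -> match: F0=0 F1=4; commitIndex=4
Op 6: F1 acks idx 4 -> match: F0=0 F1=4; commitIndex=4
Op 7: F0 acks idx 2 -> match: F0=2 F1=4; commitIndex=4
Op 8: append 3 -> log_len=7
Op 9: append 2 -> log_len=9
Op 10: F0 acks idx 2 -> match: F0=2 F1=4; commitIndex=4
Op 11: F0 acks idx 5 -> match: F0=5 F1=4; commitIndex=5
Op 12: F1 acks idx 9 -> match: F0=5 F1=9; commitIndex=9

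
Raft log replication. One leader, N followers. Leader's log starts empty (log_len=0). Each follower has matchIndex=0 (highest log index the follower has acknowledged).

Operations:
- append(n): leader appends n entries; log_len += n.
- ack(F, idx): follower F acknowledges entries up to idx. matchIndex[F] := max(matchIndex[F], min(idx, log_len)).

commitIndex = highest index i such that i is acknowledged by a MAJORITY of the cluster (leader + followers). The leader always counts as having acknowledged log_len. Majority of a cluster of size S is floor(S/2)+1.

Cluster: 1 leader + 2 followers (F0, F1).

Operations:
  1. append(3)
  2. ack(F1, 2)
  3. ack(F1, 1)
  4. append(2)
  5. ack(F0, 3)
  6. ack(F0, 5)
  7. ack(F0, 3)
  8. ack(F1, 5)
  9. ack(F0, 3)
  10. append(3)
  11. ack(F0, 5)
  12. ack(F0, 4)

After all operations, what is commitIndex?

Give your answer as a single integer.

Answer: 5

Derivation:
Op 1: append 3 -> log_len=3
Op 2: F1 acks idx 2 -> match: F0=0 F1=2; commitIndex=2
Op 3: F1 acks idx 1 -> match: F0=0 F1=2; commitIndex=2
Op 4: append 2 -> log_len=5
Op 5: F0 acks idx 3 -> match: F0=3 F1=2; commitIndex=3
Op 6: F0 acks idx 5 -> match: F0=5 F1=2; commitIndex=5
Op 7: F0 acks idx 3 -> match: F0=5 F1=2; commitIndex=5
Op 8: F1 acks idx 5 -> match: F0=5 F1=5; commitIndex=5
Op 9: F0 acks idx 3 -> match: F0=5 F1=5; commitIndex=5
Op 10: append 3 -> log_len=8
Op 11: F0 acks idx 5 -> match: F0=5 F1=5; commitIndex=5
Op 12: F0 acks idx 4 -> match: F0=5 F1=5; commitIndex=5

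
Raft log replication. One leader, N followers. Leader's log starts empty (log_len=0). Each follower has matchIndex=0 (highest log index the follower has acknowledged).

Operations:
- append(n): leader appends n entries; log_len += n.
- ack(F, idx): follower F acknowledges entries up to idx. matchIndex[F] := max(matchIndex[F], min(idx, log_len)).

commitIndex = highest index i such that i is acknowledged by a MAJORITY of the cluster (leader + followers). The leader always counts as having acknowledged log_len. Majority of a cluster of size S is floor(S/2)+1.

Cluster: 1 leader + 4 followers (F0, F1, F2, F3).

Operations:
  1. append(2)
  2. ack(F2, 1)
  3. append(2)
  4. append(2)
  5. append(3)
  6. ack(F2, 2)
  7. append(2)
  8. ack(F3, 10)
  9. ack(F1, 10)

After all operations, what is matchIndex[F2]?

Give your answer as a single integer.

Op 1: append 2 -> log_len=2
Op 2: F2 acks idx 1 -> match: F0=0 F1=0 F2=1 F3=0; commitIndex=0
Op 3: append 2 -> log_len=4
Op 4: append 2 -> log_len=6
Op 5: append 3 -> log_len=9
Op 6: F2 acks idx 2 -> match: F0=0 F1=0 F2=2 F3=0; commitIndex=0
Op 7: append 2 -> log_len=11
Op 8: F3 acks idx 10 -> match: F0=0 F1=0 F2=2 F3=10; commitIndex=2
Op 9: F1 acks idx 10 -> match: F0=0 F1=10 F2=2 F3=10; commitIndex=10

Answer: 2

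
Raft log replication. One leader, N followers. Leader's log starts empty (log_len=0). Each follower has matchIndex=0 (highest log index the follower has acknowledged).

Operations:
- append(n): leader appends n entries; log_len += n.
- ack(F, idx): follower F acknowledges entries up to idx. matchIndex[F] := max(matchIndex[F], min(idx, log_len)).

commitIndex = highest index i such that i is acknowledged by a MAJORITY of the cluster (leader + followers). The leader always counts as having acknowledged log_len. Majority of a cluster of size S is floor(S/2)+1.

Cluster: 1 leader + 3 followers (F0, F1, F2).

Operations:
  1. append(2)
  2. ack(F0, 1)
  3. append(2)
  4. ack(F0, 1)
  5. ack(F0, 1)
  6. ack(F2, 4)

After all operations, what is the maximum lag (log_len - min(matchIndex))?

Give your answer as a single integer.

Op 1: append 2 -> log_len=2
Op 2: F0 acks idx 1 -> match: F0=1 F1=0 F2=0; commitIndex=0
Op 3: append 2 -> log_len=4
Op 4: F0 acks idx 1 -> match: F0=1 F1=0 F2=0; commitIndex=0
Op 5: F0 acks idx 1 -> match: F0=1 F1=0 F2=0; commitIndex=0
Op 6: F2 acks idx 4 -> match: F0=1 F1=0 F2=4; commitIndex=1

Answer: 4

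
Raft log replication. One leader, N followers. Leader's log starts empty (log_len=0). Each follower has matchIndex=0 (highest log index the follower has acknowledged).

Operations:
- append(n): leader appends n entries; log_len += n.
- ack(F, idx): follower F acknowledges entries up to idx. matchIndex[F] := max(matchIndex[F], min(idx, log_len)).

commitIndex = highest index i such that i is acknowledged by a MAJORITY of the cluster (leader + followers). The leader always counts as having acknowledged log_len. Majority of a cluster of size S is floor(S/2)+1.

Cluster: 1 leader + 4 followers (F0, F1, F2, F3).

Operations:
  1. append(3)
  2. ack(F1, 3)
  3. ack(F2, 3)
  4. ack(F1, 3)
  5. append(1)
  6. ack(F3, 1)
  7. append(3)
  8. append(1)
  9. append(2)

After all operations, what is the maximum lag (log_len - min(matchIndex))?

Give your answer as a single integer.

Answer: 10

Derivation:
Op 1: append 3 -> log_len=3
Op 2: F1 acks idx 3 -> match: F0=0 F1=3 F2=0 F3=0; commitIndex=0
Op 3: F2 acks idx 3 -> match: F0=0 F1=3 F2=3 F3=0; commitIndex=3
Op 4: F1 acks idx 3 -> match: F0=0 F1=3 F2=3 F3=0; commitIndex=3
Op 5: append 1 -> log_len=4
Op 6: F3 acks idx 1 -> match: F0=0 F1=3 F2=3 F3=1; commitIndex=3
Op 7: append 3 -> log_len=7
Op 8: append 1 -> log_len=8
Op 9: append 2 -> log_len=10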